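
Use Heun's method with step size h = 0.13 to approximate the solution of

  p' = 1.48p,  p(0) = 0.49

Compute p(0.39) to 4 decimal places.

Heun: k1 = f(t_n, p_n); k2 = f(t_n + h, p_n + h·k1); p_{n+1} = p_n + (h/2)·(k1 + k2).
t=0.000000, p=0.490000:
  k1 = f(0.000000, 0.490000) = 0.725200
  k2 = f(0.130000, 0.584276) = 0.864728
  p ← 0.490000 + (0.13/2)·(0.725200 + 0.864728) = 0.593345
t=0.130000, p=0.593345:
  k1 = f(0.130000, 0.593345) = 0.878151
  k2 = f(0.260000, 0.707505) = 1.047107
  p ← 0.593345 + (0.13/2)·(0.878151 + 1.047107) = 0.718487
t=0.260000, p=0.718487:
  k1 = f(0.260000, 0.718487) = 1.063361
  k2 = f(0.390000, 0.856724) = 1.267952
  p ← 0.718487 + (0.13/2)·(1.063361 + 1.267952) = 0.870022
p(0.39) ≈ 0.8700

0.8700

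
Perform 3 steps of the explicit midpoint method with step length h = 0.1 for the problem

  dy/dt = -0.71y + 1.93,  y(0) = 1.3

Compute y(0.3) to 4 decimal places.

Midpoint: k1 = f(t_n, y_n); k2 = f(t_n + h/2, y_n + (h/2)·k1); y_{n+1} = y_n + h·k2.
t=0.000000, y=1.300000:
  k1 = f(0.000000, 1.300000) = 1.007000
  k2 = f(0.050000, 1.350350) = 0.971251
  y ← 1.300000 + 0.1·0.971251 = 1.397125
t=0.100000, y=1.397125:
  k1 = f(0.100000, 1.397125) = 0.938041
  k2 = f(0.150000, 1.444027) = 0.904741
  y ← 1.397125 + 0.1·0.904741 = 1.487599
t=0.200000, y=1.487599:
  k1 = f(0.200000, 1.487599) = 0.873805
  k2 = f(0.250000, 1.531289) = 0.842784
  y ← 1.487599 + 0.1·0.842784 = 1.571878
y(0.3) ≈ 1.5719

1.5719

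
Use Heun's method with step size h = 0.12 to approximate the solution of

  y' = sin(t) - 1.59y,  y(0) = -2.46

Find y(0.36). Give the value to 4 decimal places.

Heun: k1 = f(t_n, y_n); k2 = f(t_n + h, y_n + h·k1); y_{n+1} = y_n + (h/2)·(k1 + k2).
t=0.000000, y=-2.460000:
  k1 = f(0.000000, -2.460000) = 3.911400
  k2 = f(0.120000, -1.990632) = 3.284817
  y ← -2.460000 + (0.12/2)·(3.911400 + 3.284817) = -2.028227
t=0.120000, y=-2.028227:
  k1 = f(0.120000, -2.028227) = 3.344593
  k2 = f(0.240000, -1.626876) = 2.824435
  y ← -2.028227 + (0.12/2)·(3.344593 + 2.824435) = -1.658085
t=0.240000, y=-1.658085:
  k1 = f(0.240000, -1.658085) = 2.874058
  k2 = f(0.360000, -1.313198) = 2.440260
  y ← -1.658085 + (0.12/2)·(2.874058 + 2.440260) = -1.339226
y(0.36) ≈ -1.3392

-1.3392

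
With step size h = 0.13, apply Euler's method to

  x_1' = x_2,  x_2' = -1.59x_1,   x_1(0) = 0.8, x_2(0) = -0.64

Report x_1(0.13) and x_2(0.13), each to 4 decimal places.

0.7168, -0.8054

Euler on (x_1,x_2): x_1_{n+1} = x_1_n + h·x_1', x_2_{n+1} = x_2_n + h·x_2'.
0.000000: (0.800000, -0.640000); f=(-0.640000, -1.272000) → (0.716800, -0.805360)
(x_1(0.13), x_2(0.13)) ≈ (0.7168, -0.8054)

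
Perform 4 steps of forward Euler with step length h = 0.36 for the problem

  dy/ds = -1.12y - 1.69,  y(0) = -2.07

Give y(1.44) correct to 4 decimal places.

Euler: y_{n+1} = y_n + h·f(s_n, y_n).
s=0.000000, y=-2.070000: f=0.628400 → y ← -2.070000 + 0.36·0.628400 = -1.843776
s=0.360000, y=-1.843776: f=0.375029 → y ← -1.843776 + 0.36·0.375029 = -1.708766
s=0.720000, y=-1.708766: f=0.223817 → y ← -1.708766 + 0.36·0.223817 = -1.628191
s=1.080000, y=-1.628191: f=0.133574 → y ← -1.628191 + 0.36·0.133574 = -1.580105
y(1.44) ≈ -1.5801

-1.5801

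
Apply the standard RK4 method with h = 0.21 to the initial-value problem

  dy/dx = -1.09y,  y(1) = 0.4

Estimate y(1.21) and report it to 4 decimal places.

0.3182

RK4: k1 = f(x_n, y_n); k2 = f(x_n + h/2, y_n + (h/2)·k1); k3 = f(x_n + h/2, y_n + (h/2)·k2); k4 = f(x_n + h, y_n + h·k3); y_{n+1} = y_n + (h/6)·(k1 + 2k2 + 2k3 + k4).
x=1.000000, y=0.400000:
  k1 = f(1.000000, 0.400000) = -0.436000
  k2 = f(1.105000, 0.354220) = -0.386100
  k3 = f(1.105000, 0.359460) = -0.391811
  k4 = f(1.210000, 0.317720) = -0.346314
  y ← 0.400000 + (0.21/6)·(k1 + 2k2 + 2k3 + k4) = 0.318165
y(1.21) ≈ 0.3182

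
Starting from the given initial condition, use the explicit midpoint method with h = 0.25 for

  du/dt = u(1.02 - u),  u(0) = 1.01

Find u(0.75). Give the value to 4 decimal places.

Midpoint: k1 = f(t_n, u_n); k2 = f(t_n + h/2, u_n + (h/2)·k1); u_{n+1} = u_n + h·k2.
t=0.000000, u=1.010000:
  k1 = f(0.000000, 1.010000) = 0.010100
  k2 = f(0.125000, 1.011262) = 0.008836
  u ← 1.010000 + 0.25·0.008836 = 1.012209
t=0.250000, u=1.012209:
  k1 = f(0.250000, 1.012209) = 0.007886
  k2 = f(0.375000, 1.013195) = 0.006895
  u ← 1.012209 + 0.25·0.006895 = 1.013933
t=0.500000, u=1.013933:
  k1 = f(0.500000, 1.013933) = 0.006152
  k2 = f(0.625000, 1.014702) = 0.005376
  u ← 1.013933 + 0.25·0.005376 = 1.015277
u(0.75) ≈ 1.0153

1.0153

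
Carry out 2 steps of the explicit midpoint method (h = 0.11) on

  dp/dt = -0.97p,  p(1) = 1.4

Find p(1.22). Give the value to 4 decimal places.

1.1315

Midpoint: k1 = f(t_n, p_n); k2 = f(t_n + h/2, p_n + (h/2)·k1); p_{n+1} = p_n + h·k2.
t=1.000000, p=1.400000:
  k1 = f(1.000000, 1.400000) = -1.358000
  k2 = f(1.055000, 1.325310) = -1.285551
  p ← 1.400000 + 0.11·(-1.285551) = 1.258589
t=1.110000, p=1.258589:
  k1 = f(1.110000, 1.258589) = -1.220832
  k2 = f(1.165000, 1.191444) = -1.155700
  p ← 1.258589 + 0.11·(-1.155700) = 1.131462
p(1.22) ≈ 1.1315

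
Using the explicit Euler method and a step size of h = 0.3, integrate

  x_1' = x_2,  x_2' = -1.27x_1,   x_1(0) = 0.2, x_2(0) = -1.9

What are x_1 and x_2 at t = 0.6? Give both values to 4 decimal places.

-0.9629, -1.8352

Euler on (x_1,x_2): x_1_{n+1} = x_1_n + h·x_1', x_2_{n+1} = x_2_n + h·x_2'.
0.000000: (0.200000, -1.900000); f=(-1.900000, -0.254000) → (-0.370000, -1.976200)
0.300000: (-0.370000, -1.976200); f=(-1.976200, 0.469900) → (-0.962860, -1.835230)
(x_1(0.6), x_2(0.6)) ≈ (-0.9629, -1.8352)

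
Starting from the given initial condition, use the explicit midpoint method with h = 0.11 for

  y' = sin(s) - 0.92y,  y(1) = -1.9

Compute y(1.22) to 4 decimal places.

-1.3741

Midpoint: k1 = f(s_n, y_n); k2 = f(s_n + h/2, y_n + (h/2)·k1); y_{n+1} = y_n + h·k2.
s=1.000000, y=-1.900000:
  k1 = f(1.000000, -1.900000) = 2.589471
  k2 = f(1.055000, -1.757579) = 2.486873
  y ← -1.900000 + 0.11·2.486873 = -1.626444
s=1.110000, y=-1.626444:
  k1 = f(1.110000, -1.626444) = 2.392027
  k2 = f(1.165000, -1.494882) = 2.294080
  y ← -1.626444 + 0.11·2.294080 = -1.374095
y(1.22) ≈ -1.3741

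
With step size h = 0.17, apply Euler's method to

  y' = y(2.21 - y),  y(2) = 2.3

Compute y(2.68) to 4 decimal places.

Euler: y_{n+1} = y_n + h·f(t_n, y_n).
t=2.000000, y=2.300000: f=-0.207000 → y ← 2.300000 + 0.17·(-0.207000) = 2.264810
t=2.170000, y=2.264810: f=-0.124134 → y ← 2.264810 + 0.17·(-0.124134) = 2.243707
t=2.340000, y=2.243707: f=-0.075629 → y ← 2.243707 + 0.17·(-0.075629) = 2.230850
t=2.510000, y=2.230850: f=-0.046514 → y ← 2.230850 + 0.17·(-0.046514) = 2.222943
y(2.68) ≈ 2.2229

2.2229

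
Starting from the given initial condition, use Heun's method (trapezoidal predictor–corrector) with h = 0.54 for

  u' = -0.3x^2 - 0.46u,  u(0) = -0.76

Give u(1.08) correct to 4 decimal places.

Heun: k1 = f(x_n, u_n); k2 = f(x_n + h, u_n + h·k1); u_{n+1} = u_n + (h/2)·(k1 + k2).
x=0.000000, u=-0.760000:
  k1 = f(0.000000, -0.760000) = 0.349600
  k2 = f(0.540000, -0.571216) = 0.175279
  u ← -0.760000 + (0.54/2)·(0.349600 + 0.175279) = -0.618283
x=0.540000, u=-0.618283:
  k1 = f(0.540000, -0.618283) = 0.196930
  k2 = f(1.080000, -0.511940) = -0.114427
  u ← -0.618283 + (0.54/2)·(0.196930 + (-0.114427)) = -0.596007
u(1.08) ≈ -0.5960

-0.5960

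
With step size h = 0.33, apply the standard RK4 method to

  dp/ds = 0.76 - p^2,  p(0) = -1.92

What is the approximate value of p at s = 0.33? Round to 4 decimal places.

RK4: k1 = f(s_n, p_n); k2 = f(s_n + h/2, p_n + (h/2)·k1); k3 = f(s_n + h/2, p_n + (h/2)·k2); k4 = f(s_n + h, p_n + h·k3); p_{n+1} = p_n + (h/6)·(k1 + 2k2 + 2k3 + k4).
s=0.000000, p=-1.920000:
  k1 = f(0.000000, -1.920000) = -2.926400
  k2 = f(0.165000, -2.402856) = -5.013717
  k3 = f(0.165000, -2.747263) = -6.787456
  k4 = f(0.330000, -4.159860) = -16.544438
  p ← -1.920000 + (0.33/6)·(k1 + 2k2 + 2k3 + k4) = -4.289025
p(0.33) ≈ -4.2890

-4.2890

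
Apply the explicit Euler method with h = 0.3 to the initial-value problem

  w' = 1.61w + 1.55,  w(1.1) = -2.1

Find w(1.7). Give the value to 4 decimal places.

-3.4639

Euler: w_{n+1} = w_n + h·f(t_n, w_n).
t=1.100000, w=-2.100000: f=-1.831000 → w ← -2.100000 + 0.3·(-1.831000) = -2.649300
t=1.400000, w=-2.649300: f=-2.715373 → w ← -2.649300 + 0.3·(-2.715373) = -3.463912
w(1.7) ≈ -3.4639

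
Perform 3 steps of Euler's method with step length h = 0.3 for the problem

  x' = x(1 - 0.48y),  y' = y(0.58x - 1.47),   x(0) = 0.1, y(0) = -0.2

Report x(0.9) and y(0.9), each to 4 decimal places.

Euler on (x,y): x_{n+1} = x_n + h·x', y_{n+1} = y_n + h·y'.
0.000000: (0.100000, -0.200000); f=(0.109600, 0.282400) → (0.132880, -0.115280)
0.300000: (0.132880, -0.115280); f=(0.140233, 0.160577) → (0.174950, -0.067107)
0.600000: (0.174950, -0.067107); f=(0.180585, 0.091838) → (0.229125, -0.039556)
(x(0.9), y(0.9)) ≈ (0.2291, -0.0396)

0.2291, -0.0396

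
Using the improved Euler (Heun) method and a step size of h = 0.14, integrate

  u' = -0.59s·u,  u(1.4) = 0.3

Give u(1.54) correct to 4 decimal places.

0.2658

Heun: k1 = f(s_n, u_n); k2 = f(s_n + h, u_n + h·k1); u_{n+1} = u_n + (h/2)·(k1 + k2).
s=1.400000, u=0.300000:
  k1 = f(1.400000, 0.300000) = -0.247800
  k2 = f(1.540000, 0.265308) = -0.241059
  u ← 0.300000 + (0.14/2)·(-0.247800 + (-0.241059)) = 0.265780
u(1.54) ≈ 0.2658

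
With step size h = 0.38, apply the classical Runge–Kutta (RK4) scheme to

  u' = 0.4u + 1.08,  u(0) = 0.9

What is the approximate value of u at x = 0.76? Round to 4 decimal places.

2.1790

RK4: k1 = f(x_n, u_n); k2 = f(x_n + h/2, u_n + (h/2)·k1); k3 = f(x_n + h/2, u_n + (h/2)·k2); k4 = f(x_n + h, u_n + h·k3); u_{n+1} = u_n + (h/6)·(k1 + 2k2 + 2k3 + k4).
x=0.000000, u=0.900000:
  k1 = f(0.000000, 0.900000) = 1.440000
  k2 = f(0.190000, 1.173600) = 1.549440
  k3 = f(0.190000, 1.194394) = 1.557757
  k4 = f(0.380000, 1.491948) = 1.676779
  u ← 0.900000 + (0.38/6)·(k1 + 2k2 + 2k3 + k4) = 1.490974
x=0.380000, u=1.490974:
  k1 = f(0.380000, 1.490974) = 1.676390
  k2 = f(0.570000, 1.809488) = 1.803795
  k3 = f(0.570000, 1.833695) = 1.813478
  k4 = f(0.760000, 2.180096) = 1.952038
  u ← 1.490974 + (0.38/6)·(k1 + 2k2 + 2k3 + k4) = 2.178963
u(0.76) ≈ 2.1790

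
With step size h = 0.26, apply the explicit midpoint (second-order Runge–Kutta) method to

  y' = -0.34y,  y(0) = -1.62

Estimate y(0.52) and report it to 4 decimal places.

-1.3578

Midpoint: k1 = f(x_n, y_n); k2 = f(x_n + h/2, y_n + (h/2)·k1); y_{n+1} = y_n + h·k2.
x=0.000000, y=-1.620000:
  k1 = f(0.000000, -1.620000) = 0.550800
  k2 = f(0.130000, -1.548396) = 0.526455
  y ← -1.620000 + 0.26·0.526455 = -1.483122
x=0.260000, y=-1.483122:
  k1 = f(0.260000, -1.483122) = 0.504261
  k2 = f(0.390000, -1.417568) = 0.481973
  y ← -1.483122 + 0.26·0.481973 = -1.357809
y(0.52) ≈ -1.3578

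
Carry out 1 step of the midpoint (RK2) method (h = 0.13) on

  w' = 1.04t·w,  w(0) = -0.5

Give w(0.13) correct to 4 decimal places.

Midpoint: k1 = f(t_n, w_n); k2 = f(t_n + h/2, w_n + (h/2)·k1); w_{n+1} = w_n + h·k2.
t=0.000000, w=-0.500000:
  k1 = f(0.000000, -0.500000) = 0.000000
  k2 = f(0.065000, -0.500000) = -0.033800
  w ← -0.500000 + 0.13·(-0.033800) = -0.504394
w(0.13) ≈ -0.5044

-0.5044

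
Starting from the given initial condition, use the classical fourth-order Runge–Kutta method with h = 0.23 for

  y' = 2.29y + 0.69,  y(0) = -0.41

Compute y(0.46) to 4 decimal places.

RK4: k1 = f(x_n, y_n); k2 = f(x_n + h/2, y_n + (h/2)·k1); k3 = f(x_n + h/2, y_n + (h/2)·k2); k4 = f(x_n + h, y_n + h·k3); y_{n+1} = y_n + (h/6)·(k1 + 2k2 + 2k3 + k4).
x=0.000000, y=-0.410000:
  k1 = f(0.000000, -0.410000) = -0.248900
  k2 = f(0.115000, -0.438623) = -0.314448
  k3 = f(0.115000, -0.446161) = -0.331710
  k4 = f(0.230000, -0.486293) = -0.423612
  y ← -0.410000 + (0.23/6)·(k1 + 2k2 + 2k3 + k4) = -0.485318
x=0.230000, y=-0.485318:
  k1 = f(0.230000, -0.485318) = -0.421379
  k2 = f(0.345000, -0.533777) = -0.532349
  k3 = f(0.345000, -0.546539) = -0.561573
  k4 = f(0.460000, -0.614480) = -0.717160
  y ← -0.485318 + (0.23/6)·(k1 + 2k2 + 2k3 + k4) = -0.612830
y(0.46) ≈ -0.6128

-0.6128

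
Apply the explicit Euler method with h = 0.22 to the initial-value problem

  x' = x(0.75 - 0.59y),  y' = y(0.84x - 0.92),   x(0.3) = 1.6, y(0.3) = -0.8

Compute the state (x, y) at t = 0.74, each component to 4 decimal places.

Euler on (x,y): x_{n+1} = x_n + h·x', y_{n+1} = y_n + h·y'.
0.300000: (1.600000, -0.800000); f=(1.955200, -0.339200) → (2.030144, -0.874624)
0.520000: (2.030144, -0.874624); f=(2.570219, -0.686861) → (2.595592, -1.025733)
(x(0.74), y(0.74)) ≈ (2.5956, -1.0257)

2.5956, -1.0257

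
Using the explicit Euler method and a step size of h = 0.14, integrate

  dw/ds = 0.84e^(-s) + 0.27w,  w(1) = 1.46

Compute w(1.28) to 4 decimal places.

1.6550

Euler: w_{n+1} = w_n + h·f(s_n, w_n).
s=1.000000, w=1.460000: f=0.703219 → w ← 1.460000 + 0.14·0.703219 = 1.558451
s=1.140000, w=1.558451: f=0.689430 → w ← 1.558451 + 0.14·0.689430 = 1.654971
w(1.28) ≈ 1.6550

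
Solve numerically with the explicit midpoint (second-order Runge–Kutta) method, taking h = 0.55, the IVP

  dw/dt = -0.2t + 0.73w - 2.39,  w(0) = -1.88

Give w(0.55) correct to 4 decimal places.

Midpoint: k1 = f(t_n, w_n); k2 = f(t_n + h/2, w_n + (h/2)·k1); w_{n+1} = w_n + h·k2.
t=0.000000, w=-1.880000:
  k1 = f(0.000000, -1.880000) = -3.762400
  k2 = f(0.275000, -2.914660) = -4.572702
  w ← -1.880000 + 0.55·(-4.572702) = -4.394986
w(0.55) ≈ -4.3950

-4.3950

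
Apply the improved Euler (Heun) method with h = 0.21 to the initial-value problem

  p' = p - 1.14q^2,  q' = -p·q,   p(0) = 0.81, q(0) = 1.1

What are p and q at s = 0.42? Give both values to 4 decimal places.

Heun on (p,q): k1 = f(s_n, state_n); k2 = f(s_n + h, state_n + h·k1); state_{n+1} = state_n + (h/2)·(k1 + k2).
0.000000: (0.810000, 1.100000)
  k1 = (-0.569400, -0.891000)
  predictor → (0.690426, 0.912890)
  k2 = (-0.259614, -0.630283)
  → (0.722954, 0.940265)
0.210000: (0.722954, 0.940265)
  k1 = (-0.284919, -0.679768)
  predictor → (0.663121, 0.797514)
  k2 = (-0.061952, -0.528848)
  → (0.686532, 0.813361)
(p(0.42), q(0.42)) ≈ (0.6865, 0.8134)

0.6865, 0.8134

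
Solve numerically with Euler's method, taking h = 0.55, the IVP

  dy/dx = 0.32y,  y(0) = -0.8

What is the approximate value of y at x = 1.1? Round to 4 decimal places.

-1.1064

Euler: y_{n+1} = y_n + h·f(x_n, y_n).
x=0.000000, y=-0.800000: f=-0.256000 → y ← -0.800000 + 0.55·(-0.256000) = -0.940800
x=0.550000, y=-0.940800: f=-0.301056 → y ← -0.940800 + 0.55·(-0.301056) = -1.106381
y(1.1) ≈ -1.1064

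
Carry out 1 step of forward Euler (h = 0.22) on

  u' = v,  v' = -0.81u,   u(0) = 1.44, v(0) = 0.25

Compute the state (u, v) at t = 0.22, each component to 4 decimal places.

1.4950, -0.0066

Euler on (u,v): u_{n+1} = u_n + h·u', v_{n+1} = v_n + h·v'.
0.000000: (1.440000, 0.250000); f=(0.250000, -1.166400) → (1.495000, -0.006608)
(u(0.22), v(0.22)) ≈ (1.4950, -0.0066)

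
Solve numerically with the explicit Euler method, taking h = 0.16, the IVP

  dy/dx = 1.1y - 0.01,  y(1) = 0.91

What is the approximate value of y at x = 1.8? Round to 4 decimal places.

Euler: y_{n+1} = y_n + h·f(x_n, y_n).
x=1.000000, y=0.910000: f=0.991000 → y ← 0.910000 + 0.16·0.991000 = 1.068560
x=1.160000, y=1.068560: f=1.165416 → y ← 1.068560 + 0.16·1.165416 = 1.255027
x=1.320000, y=1.255027: f=1.370529 → y ← 1.255027 + 0.16·1.370529 = 1.474311
x=1.480000, y=1.474311: f=1.611742 → y ← 1.474311 + 0.16·1.611742 = 1.732190
x=1.640000, y=1.732190: f=1.895409 → y ← 1.732190 + 0.16·1.895409 = 2.035455
y(1.8) ≈ 2.0355

2.0355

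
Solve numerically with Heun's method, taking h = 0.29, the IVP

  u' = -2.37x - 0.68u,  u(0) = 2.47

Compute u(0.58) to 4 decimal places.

Heun: k1 = f(x_n, u_n); k2 = f(x_n + h, u_n + h·k1); u_{n+1} = u_n + (h/2)·(k1 + k2).
x=0.000000, u=2.470000:
  k1 = f(0.000000, 2.470000) = -1.679600
  k2 = f(0.290000, 1.982916) = -2.035683
  u ← 2.470000 + (0.29/2)·(-1.679600 + (-2.035683)) = 1.931284
x=0.290000, u=1.931284:
  k1 = f(0.290000, 1.931284) = -2.000573
  k2 = f(0.580000, 1.351118) = -2.293360
  u ← 1.931284 + (0.29/2)·(-2.000573 + (-2.293360)) = 1.308664
u(0.58) ≈ 1.3087

1.3087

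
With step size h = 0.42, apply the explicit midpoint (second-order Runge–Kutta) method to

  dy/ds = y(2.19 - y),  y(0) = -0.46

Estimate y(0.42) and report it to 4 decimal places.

Midpoint: k1 = f(s_n, y_n); k2 = f(s_n + h/2, y_n + (h/2)·k1); y_{n+1} = y_n + h·k2.
s=0.000000, y=-0.460000:
  k1 = f(0.000000, -0.460000) = -1.219000
  k2 = f(0.210000, -0.715990) = -2.080660
  y ← -0.460000 + 0.42·(-2.080660) = -1.333877
y(0.42) ≈ -1.3339

-1.3339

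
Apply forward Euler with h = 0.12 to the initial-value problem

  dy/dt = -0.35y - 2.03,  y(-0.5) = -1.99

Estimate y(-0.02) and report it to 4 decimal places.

Euler: y_{n+1} = y_n + h·f(t_n, y_n).
t=-0.500000, y=-1.990000: f=-1.333500 → y ← -1.990000 + 0.12·(-1.333500) = -2.150020
t=-0.380000, y=-2.150020: f=-1.277493 → y ← -2.150020 + 0.12·(-1.277493) = -2.303319
t=-0.260000, y=-2.303319: f=-1.223838 → y ← -2.303319 + 0.12·(-1.223838) = -2.450180
t=-0.140000, y=-2.450180: f=-1.172437 → y ← -2.450180 + 0.12·(-1.172437) = -2.590872
y(-0.02) ≈ -2.5909

-2.5909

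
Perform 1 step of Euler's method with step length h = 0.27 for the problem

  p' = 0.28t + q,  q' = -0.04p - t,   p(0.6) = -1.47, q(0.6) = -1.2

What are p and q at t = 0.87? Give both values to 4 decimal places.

-1.7486, -1.3461

Euler on (p,q): p_{n+1} = p_n + h·p', q_{n+1} = q_n + h·q'.
0.600000: (-1.470000, -1.200000); f=(-1.032000, -0.541200) → (-1.748640, -1.346124)
(p(0.87), q(0.87)) ≈ (-1.7486, -1.3461)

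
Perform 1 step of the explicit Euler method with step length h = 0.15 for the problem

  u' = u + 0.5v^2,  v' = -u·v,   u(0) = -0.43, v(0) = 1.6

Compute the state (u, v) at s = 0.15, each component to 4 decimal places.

-0.3025, 1.7032

Euler on (u,v): u_{n+1} = u_n + h·u', v_{n+1} = v_n + h·v'.
0.000000: (-0.430000, 1.600000); f=(0.850000, 0.688000) → (-0.302500, 1.703200)
(u(0.15), v(0.15)) ≈ (-0.3025, 1.7032)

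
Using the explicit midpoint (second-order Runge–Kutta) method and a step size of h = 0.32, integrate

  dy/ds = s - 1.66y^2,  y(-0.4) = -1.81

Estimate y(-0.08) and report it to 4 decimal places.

Midpoint: k1 = f(s_n, y_n); k2 = f(s_n + h/2, y_n + (h/2)·k1); y_{n+1} = y_n + h·k2.
s=-0.400000, y=-1.810000:
  k1 = f(-0.400000, -1.810000) = -5.838326
  k2 = f(-0.240000, -2.744132) = -12.740234
  y ← -1.810000 + 0.32·(-12.740234) = -5.886875
y(-0.08) ≈ -5.8869

-5.8869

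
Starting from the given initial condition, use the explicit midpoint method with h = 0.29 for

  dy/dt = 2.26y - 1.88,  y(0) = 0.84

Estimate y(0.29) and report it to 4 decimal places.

0.8471

Midpoint: k1 = f(t_n, y_n); k2 = f(t_n + h/2, y_n + (h/2)·k1); y_{n+1} = y_n + h·k2.
t=0.000000, y=0.840000:
  k1 = f(0.000000, 0.840000) = 0.018400
  k2 = f(0.145000, 0.842668) = 0.024430
  y ← 0.840000 + 0.29·0.024430 = 0.847085
y(0.29) ≈ 0.8471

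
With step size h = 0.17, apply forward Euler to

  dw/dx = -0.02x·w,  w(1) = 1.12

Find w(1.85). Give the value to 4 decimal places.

Euler: w_{n+1} = w_n + h·f(x_n, w_n).
x=1.000000, w=1.120000: f=-0.022400 → w ← 1.120000 + 0.17·(-0.022400) = 1.116192
x=1.170000, w=1.116192: f=-0.026119 → w ← 1.116192 + 0.17·(-0.026119) = 1.111752
x=1.340000, w=1.111752: f=-0.029795 → w ← 1.111752 + 0.17·(-0.029795) = 1.106687
x=1.510000, w=1.106687: f=-0.033422 → w ← 1.106687 + 0.17·(-0.033422) = 1.101005
x=1.680000, w=1.101005: f=-0.036994 → w ← 1.101005 + 0.17·(-0.036994) = 1.094716
w(1.85) ≈ 1.0947

1.0947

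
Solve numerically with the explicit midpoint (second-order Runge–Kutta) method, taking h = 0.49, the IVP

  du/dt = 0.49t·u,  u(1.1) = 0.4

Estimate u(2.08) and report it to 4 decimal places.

Midpoint: k1 = f(t_n, u_n); k2 = f(t_n + h/2, u_n + (h/2)·k1); u_{n+1} = u_n + h·k2.
t=1.100000, u=0.400000:
  k1 = f(1.100000, 0.400000) = 0.215600
  k2 = f(1.345000, 0.452822) = 0.298432
  u ← 0.400000 + 0.49·0.298432 = 0.546232
t=1.590000, u=0.546232:
  k1 = f(1.590000, 0.546232) = 0.425569
  k2 = f(1.835000, 0.650496) = 0.584894
  u ← 0.546232 + 0.49·0.584894 = 0.832830
u(2.08) ≈ 0.8328

0.8328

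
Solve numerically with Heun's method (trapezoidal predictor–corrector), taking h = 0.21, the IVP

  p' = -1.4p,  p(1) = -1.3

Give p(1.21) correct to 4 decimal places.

-0.9740

Heun: k1 = f(t_n, p_n); k2 = f(t_n + h, p_n + h·k1); p_{n+1} = p_n + (h/2)·(k1 + k2).
t=1.000000, p=-1.300000:
  k1 = f(1.000000, -1.300000) = 1.820000
  k2 = f(1.210000, -0.917800) = 1.284920
  p ← -1.300000 + (0.21/2)·(1.820000 + 1.284920) = -0.973983
p(1.21) ≈ -0.9740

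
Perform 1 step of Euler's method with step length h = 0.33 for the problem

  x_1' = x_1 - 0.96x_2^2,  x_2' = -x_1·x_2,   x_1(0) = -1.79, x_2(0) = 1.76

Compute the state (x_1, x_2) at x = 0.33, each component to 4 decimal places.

Euler on (x_1,x_2): x_1_{n+1} = x_1_n + h·x_1', x_2_{n+1} = x_2_n + h·x_2'.
0.000000: (-1.790000, 1.760000); f=(-4.763696, 3.150400) → (-3.362020, 2.799632)
(x_1(0.33), x_2(0.33)) ≈ (-3.3620, 2.7996)

-3.3620, 2.7996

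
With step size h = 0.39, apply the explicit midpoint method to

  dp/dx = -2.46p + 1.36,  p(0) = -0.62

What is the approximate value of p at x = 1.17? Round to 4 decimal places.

0.4055

Midpoint: k1 = f(x_n, p_n); k2 = f(x_n + h/2, p_n + (h/2)·k1); p_{n+1} = p_n + h·k2.
x=0.000000, p=-0.620000:
  k1 = f(0.000000, -0.620000) = 2.885200
  k2 = f(0.195000, -0.057386) = 1.501170
  p ← -0.620000 + 0.39·1.501170 = -0.034544
x=0.390000, p=-0.034544:
  k1 = f(0.390000, -0.034544) = 1.444978
  k2 = f(0.585000, 0.247227) = 0.751822
  p ← -0.034544 + 0.39·0.751822 = 0.258667
x=0.780000, p=0.258667:
  k1 = f(0.780000, 0.258667) = 0.723680
  k2 = f(0.975000, 0.399784) = 0.376531
  p ← 0.258667 + 0.39·0.376531 = 0.405514
p(1.17) ≈ 0.4055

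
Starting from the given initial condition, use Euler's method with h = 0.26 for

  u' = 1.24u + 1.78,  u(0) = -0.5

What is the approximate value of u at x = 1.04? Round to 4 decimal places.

1.4253

Euler: u_{n+1} = u_n + h·f(x_n, u_n).
x=0.000000, u=-0.500000: f=1.160000 → u ← -0.500000 + 0.26·1.160000 = -0.198400
x=0.260000, u=-0.198400: f=1.533984 → u ← -0.198400 + 0.26·1.533984 = 0.200436
x=0.520000, u=0.200436: f=2.028540 → u ← 0.200436 + 0.26·2.028540 = 0.727856
x=0.780000, u=0.727856: f=2.682542 → u ← 0.727856 + 0.26·2.682542 = 1.425317
u(1.04) ≈ 1.4253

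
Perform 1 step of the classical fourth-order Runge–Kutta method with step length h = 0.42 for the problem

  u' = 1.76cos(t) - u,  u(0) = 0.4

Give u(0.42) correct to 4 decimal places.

RK4: k1 = f(t_n, u_n); k2 = f(t_n + h/2, u_n + (h/2)·k1); k3 = f(t_n + h/2, u_n + (h/2)·k2); k4 = f(t_n + h, u_n + h·k3); u_{n+1} = u_n + (h/6)·(k1 + 2k2 + 2k3 + k4).
t=0.000000, u=0.400000:
  k1 = f(0.000000, 0.400000) = 1.360000
  k2 = f(0.210000, 0.685600) = 1.035734
  k3 = f(0.210000, 0.617504) = 1.103830
  k4 = f(0.420000, 0.863609) = 0.743428
  u ← 0.400000 + (0.42/6)·(k1 + 2k2 + 2k3 + k4) = 0.846779
u(0.42) ≈ 0.8468

0.8468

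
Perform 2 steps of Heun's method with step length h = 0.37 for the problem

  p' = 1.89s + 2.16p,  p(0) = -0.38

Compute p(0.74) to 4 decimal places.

-0.9400

Heun: k1 = f(s_n, p_n); k2 = f(s_n + h, p_n + h·k1); p_{n+1} = p_n + (h/2)·(k1 + k2).
s=0.000000, p=-0.380000:
  k1 = f(0.000000, -0.380000) = -0.820800
  k2 = f(0.370000, -0.683696) = -0.777483
  p ← -0.380000 + (0.37/2)·(-0.820800 + (-0.777483)) = -0.675682
s=0.370000, p=-0.675682:
  k1 = f(0.370000, -0.675682) = -0.760174
  k2 = f(0.740000, -0.956947) = -0.668405
  p ← -0.675682 + (0.37/2)·(-0.760174 + (-0.668405)) = -0.939970
p(0.74) ≈ -0.9400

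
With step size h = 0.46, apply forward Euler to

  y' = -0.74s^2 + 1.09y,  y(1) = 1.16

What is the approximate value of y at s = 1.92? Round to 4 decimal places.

1.3782

Euler: y_{n+1} = y_n + h·f(s_n, y_n).
s=1.000000, y=1.160000: f=0.524400 → y ← 1.160000 + 0.46·0.524400 = 1.401224
s=1.460000, y=1.401224: f=-0.050050 → y ← 1.401224 + 0.46·(-0.050050) = 1.378201
y(1.92) ≈ 1.3782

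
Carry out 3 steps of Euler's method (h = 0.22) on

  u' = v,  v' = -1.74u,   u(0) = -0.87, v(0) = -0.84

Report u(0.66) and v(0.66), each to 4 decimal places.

Euler on (u,v): u_{n+1} = u_n + h·u', v_{n+1} = v_n + h·v'.
0.000000: (-0.870000, -0.840000); f=(-0.840000, 1.513800) → (-1.054800, -0.506964)
0.220000: (-1.054800, -0.506964); f=(-0.506964, 1.835352) → (-1.166332, -0.103187)
0.440000: (-1.166332, -0.103187); f=(-0.103187, 2.029418) → (-1.189033, 0.343285)
(u(0.66), v(0.66)) ≈ (-1.1890, 0.3433)

-1.1890, 0.3433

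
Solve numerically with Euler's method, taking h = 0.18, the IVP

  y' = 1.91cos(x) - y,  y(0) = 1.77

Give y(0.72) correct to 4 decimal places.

Euler: y_{n+1} = y_n + h·f(x_n, y_n).
x=0.000000, y=1.770000: f=0.140000 → y ← 1.770000 + 0.18·0.140000 = 1.795200
x=0.180000, y=1.795200: f=0.083941 → y ← 1.795200 + 0.18·0.083941 = 1.810309
x=0.360000, y=1.810309: f=-0.022747 → y ← 1.810309 + 0.18·(-0.022747) = 1.806215
x=0.540000, y=1.806215: f=-0.167992 → y ← 1.806215 + 0.18·(-0.167992) = 1.775977
y(0.72) ≈ 1.7760

1.7760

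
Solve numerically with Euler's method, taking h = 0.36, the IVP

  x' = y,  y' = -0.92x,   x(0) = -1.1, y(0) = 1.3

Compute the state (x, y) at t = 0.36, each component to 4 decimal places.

Euler on (x,y): x_{n+1} = x_n + h·x', y_{n+1} = y_n + h·y'.
0.000000: (-1.100000, 1.300000); f=(1.300000, 1.012000) → (-0.632000, 1.664320)
(x(0.36), y(0.36)) ≈ (-0.6320, 1.6643)

-0.6320, 1.6643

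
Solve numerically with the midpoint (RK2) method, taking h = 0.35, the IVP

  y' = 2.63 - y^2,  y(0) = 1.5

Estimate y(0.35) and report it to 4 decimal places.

1.5616

Midpoint: k1 = f(x_n, y_n); k2 = f(x_n + h/2, y_n + (h/2)·k1); y_{n+1} = y_n + h·k2.
x=0.000000, y=1.500000:
  k1 = f(0.000000, 1.500000) = 0.380000
  k2 = f(0.175000, 1.566500) = 0.176078
  y ← 1.500000 + 0.35·0.176078 = 1.561627
y(0.35) ≈ 1.5616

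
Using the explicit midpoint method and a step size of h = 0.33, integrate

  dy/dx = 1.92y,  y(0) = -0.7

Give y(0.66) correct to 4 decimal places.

-2.3553

Midpoint: k1 = f(x_n, y_n); k2 = f(x_n + h/2, y_n + (h/2)·k1); y_{n+1} = y_n + h·k2.
x=0.000000, y=-0.700000:
  k1 = f(0.000000, -0.700000) = -1.344000
  k2 = f(0.165000, -0.921760) = -1.769779
  y ← -0.700000 + 0.33·(-1.769779) = -1.284027
x=0.330000, y=-1.284027:
  k1 = f(0.330000, -1.284027) = -2.465332
  k2 = f(0.495000, -1.690807) = -3.246349
  y ← -1.284027 + 0.33·(-3.246349) = -2.355322
y(0.66) ≈ -2.3553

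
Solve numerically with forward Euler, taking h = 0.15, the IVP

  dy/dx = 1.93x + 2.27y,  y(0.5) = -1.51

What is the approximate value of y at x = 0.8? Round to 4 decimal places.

Euler: y_{n+1} = y_n + h·f(x_n, y_n).
x=0.500000, y=-1.510000: f=-2.462700 → y ← -1.510000 + 0.15·(-2.462700) = -1.879405
x=0.650000, y=-1.879405: f=-3.011749 → y ← -1.879405 + 0.15·(-3.011749) = -2.331167
y(0.8) ≈ -2.3312

-2.3312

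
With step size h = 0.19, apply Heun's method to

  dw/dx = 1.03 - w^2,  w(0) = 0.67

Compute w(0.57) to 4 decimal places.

Heun: k1 = f(x_n, w_n); k2 = f(x_n + h, w_n + h·k1); w_{n+1} = w_n + (h/2)·(k1 + k2).
x=0.000000, w=0.670000:
  k1 = f(0.000000, 0.670000) = 0.581100
  k2 = f(0.190000, 0.780409) = 0.420962
  w ← 0.670000 + (0.19/2)·(0.581100 + 0.420962) = 0.765196
x=0.190000, w=0.765196:
  k1 = f(0.190000, 0.765196) = 0.444475
  k2 = f(0.380000, 0.849646) = 0.308101
  w ← 0.765196 + (0.19/2)·(0.444475 + 0.308101) = 0.836691
x=0.380000, w=0.836691:
  k1 = f(0.380000, 0.836691) = 0.329949
  k2 = f(0.570000, 0.899381) = 0.221114
  w ← 0.836691 + (0.19/2)·(0.329949 + 0.221114) = 0.889042
w(0.57) ≈ 0.8890

0.8890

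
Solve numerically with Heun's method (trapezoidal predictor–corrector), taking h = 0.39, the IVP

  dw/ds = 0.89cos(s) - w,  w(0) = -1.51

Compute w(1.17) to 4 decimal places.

-0.0674

Heun: k1 = f(s_n, w_n); k2 = f(s_n + h, w_n + h·k1); w_{n+1} = w_n + (h/2)·(k1 + k2).
s=0.000000, w=-1.510000:
  k1 = f(0.000000, -1.510000) = 2.400000
  k2 = f(0.390000, -0.574000) = 1.397169
  w ← -1.510000 + (0.39/2)·(2.400000 + 1.397169) = -0.769552
s=0.390000, w=-0.769552:
  k1 = f(0.390000, -0.769552) = 1.592721
  k2 = f(0.780000, -0.148391) = 0.781104
  w ← -0.769552 + (0.39/2)·(1.592721 + 0.781104) = -0.306656
s=0.780000, w=-0.306656:
  k1 = f(0.780000, -0.306656) = 0.939369
  k2 = f(1.170000, 0.059698) = 0.287537
  w ← -0.306656 + (0.39/2)·(0.939369 + 0.287537) = -0.067409
w(1.17) ≈ -0.0674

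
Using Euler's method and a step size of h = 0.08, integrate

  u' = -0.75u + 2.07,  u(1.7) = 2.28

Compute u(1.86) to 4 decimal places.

Euler: u_{n+1} = u_n + h·f(s_n, u_n).
s=1.700000, u=2.280000: f=0.360000 → u ← 2.280000 + 0.08·0.360000 = 2.308800
s=1.780000, u=2.308800: f=0.338400 → u ← 2.308800 + 0.08·0.338400 = 2.335872
u(1.86) ≈ 2.3359

2.3359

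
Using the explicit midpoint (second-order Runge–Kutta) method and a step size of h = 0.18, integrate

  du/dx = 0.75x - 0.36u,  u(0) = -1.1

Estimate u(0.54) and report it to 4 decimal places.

-0.8025

Midpoint: k1 = f(x_n, u_n); k2 = f(x_n + h/2, u_n + (h/2)·k1); u_{n+1} = u_n + h·k2.
x=0.000000, u=-1.100000:
  k1 = f(0.000000, -1.100000) = 0.396000
  k2 = f(0.090000, -1.064360) = 0.450670
  u ← -1.100000 + 0.18·0.450670 = -1.018879
x=0.180000, u=-1.018879:
  k1 = f(0.180000, -1.018879) = 0.501797
  k2 = f(0.270000, -0.973718) = 0.553038
  u ← -1.018879 + 0.18·0.553038 = -0.919333
x=0.360000, u=-0.919333:
  k1 = f(0.360000, -0.919333) = 0.600960
  k2 = f(0.450000, -0.865246) = 0.648989
  u ← -0.919333 + 0.18·0.648989 = -0.802515
u(0.54) ≈ -0.8025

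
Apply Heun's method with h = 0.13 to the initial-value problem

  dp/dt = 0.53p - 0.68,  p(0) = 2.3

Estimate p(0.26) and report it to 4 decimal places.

2.4501

Heun: k1 = f(t_n, p_n); k2 = f(t_n + h, p_n + h·k1); p_{n+1} = p_n + (h/2)·(k1 + k2).
t=0.000000, p=2.300000:
  k1 = f(0.000000, 2.300000) = 0.539000
  k2 = f(0.130000, 2.370070) = 0.576137
  p ← 2.300000 + (0.13/2)·(0.539000 + 0.576137) = 2.372484
t=0.130000, p=2.372484:
  k1 = f(0.130000, 2.372484) = 0.577416
  k2 = f(0.260000, 2.447548) = 0.617200
  p ← 2.372484 + (0.13/2)·(0.577416 + 0.617200) = 2.450134
p(0.26) ≈ 2.4501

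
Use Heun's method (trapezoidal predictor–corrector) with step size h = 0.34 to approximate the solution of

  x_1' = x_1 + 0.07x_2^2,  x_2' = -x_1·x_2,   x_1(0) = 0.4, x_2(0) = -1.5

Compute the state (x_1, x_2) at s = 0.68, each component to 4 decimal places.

Heun on (x_1,x_2): k1 = f(s_n, state_n); k2 = f(s_n + h, state_n + h·k1); state_{n+1} = state_n + (h/2)·(k1 + k2).
0.000000: (0.400000, -1.500000)
  k1 = (0.557500, 0.600000)
  predictor → (0.589550, -1.296000)
  k2 = (0.707123, 0.764057)
  → (0.614986, -1.268110)
0.340000: (0.614986, -1.268110)
  k1 = (0.727553, 0.779870)
  predictor → (0.862354, -1.002955)
  k2 = (0.932768, 0.864902)
  → (0.897241, -0.988499)
(x_1(0.68), x_2(0.68)) ≈ (0.8972, -0.9885)

0.8972, -0.9885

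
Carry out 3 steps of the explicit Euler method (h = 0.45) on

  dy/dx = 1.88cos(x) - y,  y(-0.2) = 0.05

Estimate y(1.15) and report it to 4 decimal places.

1.3570

Euler: y_{n+1} = y_n + h·f(x_n, y_n).
x=-0.200000, y=0.050000: f=1.792525 → y ← 0.050000 + 0.45·1.792525 = 0.856636
x=0.250000, y=0.856636: f=0.964919 → y ← 0.856636 + 0.45·0.964919 = 1.290850
x=0.700000, y=1.290850: f=0.147053 → y ← 1.290850 + 0.45·0.147053 = 1.357024
y(1.15) ≈ 1.3570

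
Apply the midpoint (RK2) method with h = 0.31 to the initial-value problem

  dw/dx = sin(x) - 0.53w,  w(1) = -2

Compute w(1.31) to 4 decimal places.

-1.4362

Midpoint: k1 = f(x_n, w_n); k2 = f(x_n + h/2, w_n + (h/2)·k1); w_{n+1} = w_n + h·k2.
x=1.000000, w=-2.000000:
  k1 = f(1.000000, -2.000000) = 1.901471
  k2 = f(1.155000, -1.705272) = 1.818589
  w ← -2.000000 + 0.31·1.818589 = -1.436237
w(1.31) ≈ -1.4362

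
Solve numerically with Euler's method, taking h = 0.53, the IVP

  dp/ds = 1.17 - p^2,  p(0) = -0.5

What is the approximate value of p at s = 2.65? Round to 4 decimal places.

Euler: p_{n+1} = p_n + h·f(s_n, p_n).
s=0.000000, p=-0.500000: f=0.920000 → p ← -0.500000 + 0.53·0.920000 = -0.012400
s=0.530000, p=-0.012400: f=1.169846 → p ← -0.012400 + 0.53·1.169846 = 0.607619
s=1.060000, p=0.607619: f=0.800800 → p ← 0.607619 + 0.53·0.800800 = 1.032042
s=1.590000, p=1.032042: f=0.104889 → p ← 1.032042 + 0.53·0.104889 = 1.087633
s=2.120000, p=1.087633: f=-0.012946 → p ← 1.087633 + 0.53·(-0.012946) = 1.080772
p(2.65) ≈ 1.0808

1.0808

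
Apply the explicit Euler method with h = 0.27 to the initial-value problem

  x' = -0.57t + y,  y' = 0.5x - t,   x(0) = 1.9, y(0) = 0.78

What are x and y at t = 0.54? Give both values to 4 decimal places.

2.3489, 1.2485

Euler on (x,y): x_{n+1} = x_n + h·x', y_{n+1} = y_n + h·y'.
0.000000: (1.900000, 0.780000); f=(0.780000, 0.950000) → (2.110600, 1.036500)
0.270000: (2.110600, 1.036500); f=(0.882600, 0.785300) → (2.348902, 1.248531)
(x(0.54), y(0.54)) ≈ (2.3489, 1.2485)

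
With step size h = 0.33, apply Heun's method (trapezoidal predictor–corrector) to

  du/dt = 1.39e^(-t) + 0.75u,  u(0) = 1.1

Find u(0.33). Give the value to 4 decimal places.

Heun: k1 = f(t_n, u_n); k2 = f(t_n + h, u_n + h·k1); u_{n+1} = u_n + (h/2)·(k1 + k2).
t=0.000000, u=1.100000:
  k1 = f(0.000000, 1.100000) = 2.215000
  k2 = f(0.330000, 1.830950) = 2.372516
  u ← 1.100000 + (0.33/2)·(2.215000 + 2.372516) = 1.856940
u(0.33) ≈ 1.8569

1.8569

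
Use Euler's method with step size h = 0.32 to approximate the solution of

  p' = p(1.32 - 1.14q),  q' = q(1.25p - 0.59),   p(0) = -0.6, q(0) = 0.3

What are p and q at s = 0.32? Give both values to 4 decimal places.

Euler on (p,q): p_{n+1} = p_n + h·p', q_{n+1} = q_n + h·q'.
0.000000: (-0.600000, 0.300000); f=(-0.586800, -0.402000) → (-0.787776, 0.171360)
(p(0.32), q(0.32)) ≈ (-0.7878, 0.1714)

-0.7878, 0.1714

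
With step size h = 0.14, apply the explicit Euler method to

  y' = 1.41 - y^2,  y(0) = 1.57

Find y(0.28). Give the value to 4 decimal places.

Euler: y_{n+1} = y_n + h·f(t_n, y_n).
t=0.000000, y=1.570000: f=-1.054900 → y ← 1.570000 + 0.14·(-1.054900) = 1.422314
t=0.140000, y=1.422314: f=-0.612977 → y ← 1.422314 + 0.14·(-0.612977) = 1.336497
y(0.28) ≈ 1.3365

1.3365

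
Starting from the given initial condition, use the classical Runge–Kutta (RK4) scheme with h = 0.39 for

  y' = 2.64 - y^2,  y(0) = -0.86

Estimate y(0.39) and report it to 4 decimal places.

0.0696

RK4: k1 = f(s_n, y_n); k2 = f(s_n + h/2, y_n + (h/2)·k1); k3 = f(s_n + h/2, y_n + (h/2)·k2); k4 = f(s_n + h, y_n + h·k3); y_{n+1} = y_n + (h/6)·(k1 + 2k2 + 2k3 + k4).
s=0.000000, y=-0.860000:
  k1 = f(0.000000, -0.860000) = 1.900400
  k2 = f(0.195000, -0.489422) = 2.400466
  k3 = f(0.195000, -0.391909) = 2.486407
  k4 = f(0.390000, 0.109699) = 2.627966
  y ← -0.860000 + (0.39/6)·(k1 + 2k2 + 2k3 + k4) = 0.069637
y(0.39) ≈ 0.0696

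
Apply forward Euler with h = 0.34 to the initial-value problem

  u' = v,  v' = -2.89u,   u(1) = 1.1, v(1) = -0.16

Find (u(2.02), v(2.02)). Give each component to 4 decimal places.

Euler on (u,v): u_{n+1} = u_n + h·u', v_{n+1} = v_n + h·v'.
1.000000: (1.100000, -0.160000); f=(-0.160000, -3.179000) → (1.045600, -1.240860)
1.340000: (1.045600, -1.240860); f=(-1.240860, -3.021784) → (0.623708, -2.268267)
1.680000: (0.623708, -2.268267); f=(-2.268267, -1.802515) → (-0.147503, -2.881122)
(u(2.02), v(2.02)) ≈ (-0.1475, -2.8811)

-0.1475, -2.8811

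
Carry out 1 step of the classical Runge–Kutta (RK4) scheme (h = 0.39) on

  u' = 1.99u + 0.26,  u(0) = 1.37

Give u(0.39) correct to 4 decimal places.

RK4: k1 = f(t_n, u_n); k2 = f(t_n + h/2, u_n + (h/2)·k1); k3 = f(t_n + h/2, u_n + (h/2)·k2); k4 = f(t_n + h, u_n + h·k3); u_{n+1} = u_n + (h/6)·(k1 + 2k2 + 2k3 + k4).
t=0.000000, u=1.370000:
  k1 = f(0.000000, 1.370000) = 2.986300
  k2 = f(0.195000, 1.952329) = 4.145134
  k3 = f(0.195000, 2.178301) = 4.594819
  k4 = f(0.390000, 3.161979) = 6.552339
  u ← 1.370000 + (0.39/6)·(k1 + 2k2 + 2k3 + k4) = 3.126205
u(0.39) ≈ 3.1262

3.1262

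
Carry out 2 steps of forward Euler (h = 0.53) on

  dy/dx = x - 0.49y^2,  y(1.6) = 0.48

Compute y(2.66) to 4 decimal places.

Euler: y_{n+1} = y_n + h·f(x_n, y_n).
x=1.600000, y=0.480000: f=1.487104 → y ← 0.480000 + 0.53·1.487104 = 1.268165
x=2.130000, y=1.268165: f=1.341961 → y ← 1.268165 + 0.53·1.341961 = 1.979404
y(2.66) ≈ 1.9794

1.9794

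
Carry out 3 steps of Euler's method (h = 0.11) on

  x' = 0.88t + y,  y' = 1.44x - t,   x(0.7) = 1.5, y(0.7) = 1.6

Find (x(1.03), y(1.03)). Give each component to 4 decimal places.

2.3191, 2.1658

Euler on (x,y): x_{n+1} = x_n + h·x', y_{n+1} = y_n + h·y'.
0.700000: (1.500000, 1.600000); f=(2.216000, 1.460000) → (1.743760, 1.760600)
0.810000: (1.743760, 1.760600); f=(2.473400, 1.701014) → (2.015834, 1.947712)
0.920000: (2.015834, 1.947712); f=(2.757312, 1.982801) → (2.319138, 2.165820)
(x(1.03), y(1.03)) ≈ (2.3191, 2.1658)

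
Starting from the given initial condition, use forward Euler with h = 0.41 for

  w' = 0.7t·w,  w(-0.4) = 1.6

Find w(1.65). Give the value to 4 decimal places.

Euler: w_{n+1} = w_n + h·f(t_n, w_n).
t=-0.400000, w=1.600000: f=-0.448000 → w ← 1.600000 + 0.41·(-0.448000) = 1.416320
t=0.010000, w=1.416320: f=0.009914 → w ← 1.416320 + 0.41·0.009914 = 1.420385
t=0.420000, w=1.420385: f=0.417593 → w ← 1.420385 + 0.41·0.417593 = 1.591598
t=0.830000, w=1.591598: f=0.924718 → w ← 1.591598 + 0.41·0.924718 = 1.970733
t=1.240000, w=1.970733: f=1.710596 → w ← 1.970733 + 0.41·1.710596 = 2.672077
w(1.65) ≈ 2.6721

2.6721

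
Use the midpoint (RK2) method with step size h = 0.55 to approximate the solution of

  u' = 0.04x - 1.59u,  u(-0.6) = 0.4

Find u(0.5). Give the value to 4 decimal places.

0.1079

Midpoint: k1 = f(x_n, u_n); k2 = f(x_n + h/2, u_n + (h/2)·k1); u_{n+1} = u_n + h·k2.
x=-0.600000, u=0.400000:
  k1 = f(-0.600000, 0.400000) = -0.660000
  k2 = f(-0.325000, 0.218500) = -0.360415
  u ← 0.400000 + 0.55·(-0.360415) = 0.201772
x=-0.050000, u=0.201772:
  k1 = f(-0.050000, 0.201772) = -0.322817
  k2 = f(0.225000, 0.112997) = -0.170665
  u ← 0.201772 + 0.55·(-0.170665) = 0.107906
u(0.5) ≈ 0.1079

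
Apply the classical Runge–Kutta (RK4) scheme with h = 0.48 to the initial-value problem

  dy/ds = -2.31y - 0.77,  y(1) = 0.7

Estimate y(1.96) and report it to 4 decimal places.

-0.2127

RK4: k1 = f(s_n, y_n); k2 = f(s_n + h/2, y_n + (h/2)·k1); k3 = f(s_n + h/2, y_n + (h/2)·k2); k4 = f(s_n + h, y_n + h·k3); y_{n+1} = y_n + (h/6)·(k1 + 2k2 + 2k3 + k4).
s=1.000000, y=0.700000:
  k1 = f(1.000000, 0.700000) = -2.387000
  k2 = f(1.240000, 0.127120) = -1.063647
  k3 = f(1.240000, 0.444725) = -1.797314
  k4 = f(1.480000, -0.162711) = -0.394138
  y ← 0.700000 + (0.48/6)·(k1 + 2k2 + 2k3 + k4) = 0.019755
s=1.480000, y=0.019755:
  k1 = f(1.480000, 0.019755) = -0.815634
  k2 = f(1.720000, -0.175997) = -0.363447
  k3 = f(1.720000, -0.067472) = -0.614140
  k4 = f(1.960000, -0.275032) = -0.134676
  y ← 0.019755 + (0.48/6)·(k1 + 2k2 + 2k3 + k4) = -0.212684
y(1.96) ≈ -0.2127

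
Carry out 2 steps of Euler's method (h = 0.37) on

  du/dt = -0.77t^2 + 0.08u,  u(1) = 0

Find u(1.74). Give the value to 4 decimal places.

-0.8281

Euler: u_{n+1} = u_n + h·f(t_n, u_n).
t=1.000000, u=0.000000: f=-0.770000 → u ← 0.000000 + 0.37·(-0.770000) = -0.284900
t=1.370000, u=-0.284900: f=-1.468005 → u ← -0.284900 + 0.37·(-1.468005) = -0.828062
u(1.74) ≈ -0.8281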